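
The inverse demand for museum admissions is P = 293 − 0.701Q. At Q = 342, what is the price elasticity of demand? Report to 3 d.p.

At Q = 342, P = 293 − 0.701(342) = 53.26.
dP/dQ = −0.701, so dQ/dP = 1/(−0.701) = -1.427.
ε = (dQ/dP)(P/Q) = (-1.427)(53.26/342).

-0.222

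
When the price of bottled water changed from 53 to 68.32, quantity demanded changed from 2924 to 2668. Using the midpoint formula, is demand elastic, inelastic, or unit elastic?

Arc ε ≈ -0.363.
|ε| = 0.36 < 1.

inelastic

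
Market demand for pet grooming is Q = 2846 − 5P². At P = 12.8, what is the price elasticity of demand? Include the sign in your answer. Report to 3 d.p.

At P = 12.8, Q = 2026.800.
dQ/dP = −10P = -128.
ε = (dQ/dP)(P/Q) = (-128)(12.8/2026.800).
|ε| < 1, so demand is inelastic at this price.

-0.808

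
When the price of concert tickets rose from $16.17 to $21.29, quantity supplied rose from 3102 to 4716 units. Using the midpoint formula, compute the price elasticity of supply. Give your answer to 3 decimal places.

ΔQ = 4716 − 3102 = 1614; ΔP = 21.29 − 16.17 = 5.12.
Midpoints: P̄ = 18.73, Q̄ = 3909.0.
ε_s = (ΔQ/ΔP)(P̄/Q̄) = (1614/5.12)(18.73/3909.0).

1.510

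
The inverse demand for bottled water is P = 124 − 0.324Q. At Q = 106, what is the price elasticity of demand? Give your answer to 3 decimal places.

-2.611

At Q = 106, P = 124 − 0.324(106) = 89.66.
dP/dQ = −0.324, so dQ/dP = 1/(−0.324) = -3.086.
ε = (dQ/dP)(P/Q) = (-3.086)(89.66/106).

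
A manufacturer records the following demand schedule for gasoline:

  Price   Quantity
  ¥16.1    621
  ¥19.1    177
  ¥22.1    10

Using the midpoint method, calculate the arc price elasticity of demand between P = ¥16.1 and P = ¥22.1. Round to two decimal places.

At P = 16.1, Q = 621; at P = 22.1, Q = 10.
ΔQ = -611, ΔP = 6.0. Midpoints: P̄ = 19.10, Q̄ = 315.5.
ε = (ΔQ/ΔP)(P̄/Q̄) = (-611/6.0)(19.10/315.5).

-6.16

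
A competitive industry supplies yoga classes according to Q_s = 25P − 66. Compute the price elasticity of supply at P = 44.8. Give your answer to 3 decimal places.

At P = 44.8, Q_s = 1054.
dQ_s/dP = 25.
ε_s = (dQ_s/dP)(P/Q_s) = (25)(44.8/1054).

1.063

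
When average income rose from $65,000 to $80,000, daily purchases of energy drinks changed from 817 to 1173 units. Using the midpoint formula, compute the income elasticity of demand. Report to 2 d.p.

ΔQ = 356, ΔI = 15000. Midpoints: Ī = 72,500, Q̄ = 995.0.
ε_I = (ΔQ/ΔI)(Ī/Q̄) = (356/15000)(72500/995.0).

1.73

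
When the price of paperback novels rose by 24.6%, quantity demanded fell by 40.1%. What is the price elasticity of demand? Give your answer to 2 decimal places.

-1.63

ε = %ΔQ / %ΔP = (-40.1)/(24.6) = -1.630.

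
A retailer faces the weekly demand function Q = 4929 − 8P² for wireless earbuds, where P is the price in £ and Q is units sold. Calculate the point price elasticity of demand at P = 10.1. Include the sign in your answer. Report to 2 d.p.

At P = 10.1, Q = 4112.920.
dQ/dP = −16P = -161.600.
ε = (dQ/dP)(P/Q) = (-161.600)(10.1/4112.920).

-0.40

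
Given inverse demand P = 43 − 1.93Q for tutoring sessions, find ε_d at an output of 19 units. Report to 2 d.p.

-0.17

At Q = 19, P = 43 − 1.93(19) = 6.33.
dP/dQ = −1.93, so dQ/dP = 1/(−1.93) = -0.518.
ε = (dQ/dP)(P/Q) = (-0.518)(6.33/19).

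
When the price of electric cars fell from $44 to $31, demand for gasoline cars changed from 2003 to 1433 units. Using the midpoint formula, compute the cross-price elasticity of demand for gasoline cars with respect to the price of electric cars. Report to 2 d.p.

0.96

ΔQ_x = 1433 − 2003 = -570; ΔP_y = 31 − 44 = -13.
Midpoints: P̄_y = 37.50, Q̄_x = 1718.0.
ε_xy = (ΔQ_x/ΔP_y)(P̄_y/Q̄_x) = (-570/-13)(37.50/1718.0).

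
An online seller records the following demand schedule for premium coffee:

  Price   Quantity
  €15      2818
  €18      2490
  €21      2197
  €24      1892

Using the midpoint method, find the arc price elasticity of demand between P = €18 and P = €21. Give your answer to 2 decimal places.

At P = 18, Q = 2490; at P = 21, Q = 2197.
ΔQ = -293, ΔP = 3. Midpoints: P̄ = 19.50, Q̄ = 2343.5.
ε = (ΔQ/ΔP)(P̄/Q̄) = (-293/3)(19.50/2343.5).

-0.81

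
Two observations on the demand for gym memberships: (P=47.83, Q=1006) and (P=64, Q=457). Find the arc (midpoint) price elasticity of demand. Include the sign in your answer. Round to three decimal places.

ΔQ = 457 − 1006 = -549; ΔP = 64 − 47.83 = 16.17.
Midpoints: P̄ = 55.91, Q̄ = 731.5.
ε = (ΔQ/ΔP)(P̄/Q̄) = (-549/16.17)(55.91/731.5).

-2.595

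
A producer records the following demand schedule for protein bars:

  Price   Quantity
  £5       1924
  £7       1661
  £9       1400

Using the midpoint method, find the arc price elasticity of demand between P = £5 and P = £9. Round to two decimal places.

-0.55

At P = 5, Q = 1924; at P = 9, Q = 1400.
ΔQ = -524, ΔP = 4. Midpoints: P̄ = 7.00, Q̄ = 1662.0.
ε = (ΔQ/ΔP)(P̄/Q̄) = (-524/4)(7.00/1662.0).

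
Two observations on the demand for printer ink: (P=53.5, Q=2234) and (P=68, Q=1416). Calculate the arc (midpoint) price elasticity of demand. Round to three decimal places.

-1.878

ΔQ = 1416 − 2234 = -818; ΔP = 68 − 53.5 = 14.5.
Midpoints: P̄ = 60.75, Q̄ = 1825.0.
ε = (ΔQ/ΔP)(P̄/Q̄) = (-818/14.5)(60.75/1825.0).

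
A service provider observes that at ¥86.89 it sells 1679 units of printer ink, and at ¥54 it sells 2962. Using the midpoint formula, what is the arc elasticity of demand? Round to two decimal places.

ΔQ = 2962 − 1679 = 1283; ΔP = 54 − 86.89 = -32.89.
Midpoints: P̄ = 70.44, Q̄ = 2320.5.
ε = (ΔQ/ΔP)(P̄/Q̄) = (1283/-32.89)(70.44/2320.5).

-1.18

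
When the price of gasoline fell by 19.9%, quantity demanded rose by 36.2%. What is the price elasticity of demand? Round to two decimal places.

ε = %ΔQ / %ΔP = (36.2)/(-19.9) = -1.819.

-1.82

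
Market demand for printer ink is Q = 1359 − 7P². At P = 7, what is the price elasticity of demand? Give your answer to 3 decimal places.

At P = 7, Q = 1016.
dQ/dP = −14P = -98.
ε = (dQ/dP)(P/Q) = (-98)(7/1016).
|ε| < 1, so demand is inelastic at this price.

-0.675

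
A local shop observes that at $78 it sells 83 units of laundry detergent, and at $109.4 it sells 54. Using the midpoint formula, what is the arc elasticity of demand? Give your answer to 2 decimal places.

-1.26

ΔQ = 54 − 83 = -29; ΔP = 109.4 − 78 = 31.4.
Midpoints: P̄ = 93.70, Q̄ = 68.5.
ε = (ΔQ/ΔP)(P̄/Q̄) = (-29/31.4)(93.70/68.5).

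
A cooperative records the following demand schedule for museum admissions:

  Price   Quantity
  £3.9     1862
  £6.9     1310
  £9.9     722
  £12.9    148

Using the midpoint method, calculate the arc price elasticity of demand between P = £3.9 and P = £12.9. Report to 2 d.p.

At P = 3.9, Q = 1862; at P = 12.9, Q = 148.
ΔQ = -1714, ΔP = 9.0. Midpoints: P̄ = 8.40, Q̄ = 1005.0.
ε = (ΔQ/ΔP)(P̄/Q̄) = (-1714/9.0)(8.40/1005.0).

-1.59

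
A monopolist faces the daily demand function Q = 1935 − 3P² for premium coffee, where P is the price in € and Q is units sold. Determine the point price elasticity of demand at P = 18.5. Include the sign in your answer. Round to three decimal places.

-2.261

At P = 18.5, Q = 908.250.
dQ/dP = −6P = -111.
ε = (dQ/dP)(P/Q) = (-111)(18.5/908.250).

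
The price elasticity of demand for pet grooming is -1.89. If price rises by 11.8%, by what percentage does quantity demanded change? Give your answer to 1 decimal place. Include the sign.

-22.3%

%ΔQ ≈ ε × %ΔP = (-1.89)(11.8%) = -22.30%.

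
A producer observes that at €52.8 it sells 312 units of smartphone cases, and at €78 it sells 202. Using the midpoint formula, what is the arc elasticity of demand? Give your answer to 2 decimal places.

-1.11

ΔQ = 202 − 312 = -110; ΔP = 78 − 52.8 = 25.2.
Midpoints: P̄ = 65.40, Q̄ = 257.0.
ε = (ΔQ/ΔP)(P̄/Q̄) = (-110/25.2)(65.40/257.0).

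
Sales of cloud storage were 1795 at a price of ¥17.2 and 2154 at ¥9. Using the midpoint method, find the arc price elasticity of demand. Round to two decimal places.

ΔQ = 2154 − 1795 = 359; ΔP = 9 − 17.2 = -8.2.
Midpoints: P̄ = 13.10, Q̄ = 1974.5.
ε = (ΔQ/ΔP)(P̄/Q̄) = (359/-8.2)(13.10/1974.5).

-0.29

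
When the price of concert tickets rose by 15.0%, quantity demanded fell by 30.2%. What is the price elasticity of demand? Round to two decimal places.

-2.01

ε = %ΔQ / %ΔP = (-30.2)/(15.0) = -2.013.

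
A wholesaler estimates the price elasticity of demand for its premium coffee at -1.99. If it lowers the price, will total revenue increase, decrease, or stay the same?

increase

|ε| = 1.99 > 1, so demand is elastic. A price cut therefore raises total revenue.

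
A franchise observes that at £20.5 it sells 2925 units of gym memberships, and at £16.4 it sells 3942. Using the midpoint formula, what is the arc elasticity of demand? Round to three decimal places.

ΔQ = 3942 − 2925 = 1017; ΔP = 16.4 − 20.5 = -4.1.
Midpoints: P̄ = 18.45, Q̄ = 3433.5.
ε = (ΔQ/ΔP)(P̄/Q̄) = (1017/-4.1)(18.45/3433.5).

-1.333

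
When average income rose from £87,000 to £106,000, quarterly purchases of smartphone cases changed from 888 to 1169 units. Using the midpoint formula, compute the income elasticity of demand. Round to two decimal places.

1.39

ΔQ = 281, ΔI = 19000. Midpoints: Ī = 96,500, Q̄ = 1028.5.
ε_I = (ΔQ/ΔI)(Ī/Q̄) = (281/19000)(96500/1028.5).
ε_I > 0, so the good is normal.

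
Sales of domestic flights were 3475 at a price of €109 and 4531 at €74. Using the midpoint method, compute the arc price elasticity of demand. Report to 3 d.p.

-0.690

ΔQ = 4531 − 3475 = 1056; ΔP = 74 − 109 = -35.
Midpoints: P̄ = 91.50, Q̄ = 4003.0.
ε = (ΔQ/ΔP)(P̄/Q̄) = (1056/-35)(91.50/4003.0).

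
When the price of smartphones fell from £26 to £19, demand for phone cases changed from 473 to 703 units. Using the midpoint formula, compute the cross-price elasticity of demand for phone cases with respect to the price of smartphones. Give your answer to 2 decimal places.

-1.26

ΔQ_x = 703 − 473 = 230; ΔP_y = 19 − 26 = -7.
Midpoints: P̄_y = 22.50, Q̄_x = 588.0.
ε_xy = (ΔQ_x/ΔP_y)(P̄_y/Q̄_x) = (230/-7)(22.50/588.0).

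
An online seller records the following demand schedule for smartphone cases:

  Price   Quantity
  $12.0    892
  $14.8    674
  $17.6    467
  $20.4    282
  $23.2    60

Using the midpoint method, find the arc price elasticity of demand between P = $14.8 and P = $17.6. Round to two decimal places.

At P = 14.8, Q = 674; at P = 17.6, Q = 467.
ΔQ = -207, ΔP = 2.8. Midpoints: P̄ = 16.20, Q̄ = 570.5.
ε = (ΔQ/ΔP)(P̄/Q̄) = (-207/2.8)(16.20/570.5).

-2.10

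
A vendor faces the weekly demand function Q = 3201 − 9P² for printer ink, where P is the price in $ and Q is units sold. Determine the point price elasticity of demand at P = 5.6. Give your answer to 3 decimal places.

At P = 5.6, Q = 2918.760.
dQ/dP = −18P = -100.800.
ε = (dQ/dP)(P/Q) = (-100.800)(5.6/2918.760).

-0.193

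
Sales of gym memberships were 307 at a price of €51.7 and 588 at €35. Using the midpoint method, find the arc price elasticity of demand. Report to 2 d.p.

ΔQ = 588 − 307 = 281; ΔP = 35 − 51.7 = -16.7.
Midpoints: P̄ = 43.35, Q̄ = 447.5.
ε = (ΔQ/ΔP)(P̄/Q̄) = (281/-16.7)(43.35/447.5).

-1.63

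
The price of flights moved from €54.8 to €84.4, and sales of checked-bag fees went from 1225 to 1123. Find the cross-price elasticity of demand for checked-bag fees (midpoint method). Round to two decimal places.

-0.20

ΔQ_x = 1123 − 1225 = -102; ΔP_y = 84.4 − 54.8 = 29.6.
Midpoints: P̄_y = 69.60, Q̄_x = 1174.0.
ε_xy = (ΔQ_x/ΔP_y)(P̄_y/Q̄_x) = (-102/29.6)(69.60/1174.0).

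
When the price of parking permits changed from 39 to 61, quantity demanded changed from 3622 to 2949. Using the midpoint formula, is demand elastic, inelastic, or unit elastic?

inelastic

Arc ε ≈ -0.466.
|ε| = 0.47 < 1.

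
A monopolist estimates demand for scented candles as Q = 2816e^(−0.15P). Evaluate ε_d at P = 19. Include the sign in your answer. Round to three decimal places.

At P = 19, Q = 162.890.
dQ/dP = −0.15·2816e^(−0.15P) = −0.15Q = -24.433.
ε = (dQ/dP)(P/Q) = (-24.433)(19/162.890).

-2.850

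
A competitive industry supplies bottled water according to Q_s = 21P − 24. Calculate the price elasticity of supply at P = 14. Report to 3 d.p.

At P = 14, Q_s = 270.
dQ_s/dP = 21.
ε_s = (dQ_s/dP)(P/Q_s) = (21)(14/270).

1.089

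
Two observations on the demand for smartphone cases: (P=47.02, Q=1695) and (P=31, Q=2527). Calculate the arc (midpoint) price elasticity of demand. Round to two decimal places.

-0.96

ΔQ = 2527 − 1695 = 832; ΔP = 31 − 47.02 = -16.02.
Midpoints: P̄ = 39.01, Q̄ = 2111.0.
ε = (ΔQ/ΔP)(P̄/Q̄) = (832/-16.02)(39.01/2111.0).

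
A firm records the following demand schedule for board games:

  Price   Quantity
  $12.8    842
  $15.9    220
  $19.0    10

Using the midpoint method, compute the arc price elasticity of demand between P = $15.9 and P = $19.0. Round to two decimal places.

-10.28

At P = 15.9, Q = 220; at P = 19.0, Q = 10.
ΔQ = -210, ΔP = 3.1. Midpoints: P̄ = 17.45, Q̄ = 115.0.
ε = (ΔQ/ΔP)(P̄/Q̄) = (-210/3.1)(17.45/115.0).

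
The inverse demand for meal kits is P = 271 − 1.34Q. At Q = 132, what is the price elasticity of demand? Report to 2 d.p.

-0.53

At Q = 132, P = 271 − 1.34(132) = 94.12.
dP/dQ = −1.34, so dQ/dP = 1/(−1.34) = -0.746.
ε = (dQ/dP)(P/Q) = (-0.746)(94.12/132).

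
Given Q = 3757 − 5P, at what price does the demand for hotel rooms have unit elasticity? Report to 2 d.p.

For linear demand Q = a − bP, ε = −bP/(a − bP). |ε| = 1 when bP = a − bP, i.e. P = a/(2b).
P = 3757/(2·5) = 3757/10 = 375.7000.

375.70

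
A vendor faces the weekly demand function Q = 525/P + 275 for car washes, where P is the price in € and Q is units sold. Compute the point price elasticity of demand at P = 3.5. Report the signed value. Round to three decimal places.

At P = 3.5, Q = 425.
dQ/dP = −525/P² = -42.857.
ε = (dQ/dP)(P/Q) = (-42.857)(3.5/425).

-0.353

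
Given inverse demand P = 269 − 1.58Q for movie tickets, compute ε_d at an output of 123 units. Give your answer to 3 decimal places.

At Q = 123, P = 269 − 1.58(123) = 74.66.
dP/dQ = −1.58, so dQ/dP = 1/(−1.58) = -0.633.
ε = (dQ/dP)(P/Q) = (-0.633)(74.66/123).

-0.384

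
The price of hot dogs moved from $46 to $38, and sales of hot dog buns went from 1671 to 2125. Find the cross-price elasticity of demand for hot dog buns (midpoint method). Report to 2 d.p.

-1.26

ΔQ_x = 2125 − 1671 = 454; ΔP_y = 38 − 46 = -8.
Midpoints: P̄_y = 42.00, Q̄_x = 1898.0.
ε_xy = (ΔQ_x/ΔP_y)(P̄_y/Q̄_x) = (454/-8)(42.00/1898.0).
ε_xy < 0, so the goods are complements.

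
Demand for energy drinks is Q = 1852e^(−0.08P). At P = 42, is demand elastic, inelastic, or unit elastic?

elastic

Q = 64.330, dQ/dP = -5.146.
ε = (dQ/dP)(P/Q) ≈ -3.360.
|ε| = 3.36 > 1.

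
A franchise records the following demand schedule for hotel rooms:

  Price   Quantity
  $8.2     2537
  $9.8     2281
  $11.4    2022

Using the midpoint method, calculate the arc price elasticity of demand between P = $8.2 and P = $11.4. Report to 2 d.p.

At P = 8.2, Q = 2537; at P = 11.4, Q = 2022.
ΔQ = -515, ΔP = 3.2. Midpoints: P̄ = 9.80, Q̄ = 2279.5.
ε = (ΔQ/ΔP)(P̄/Q̄) = (-515/3.2)(9.80/2279.5).

-0.69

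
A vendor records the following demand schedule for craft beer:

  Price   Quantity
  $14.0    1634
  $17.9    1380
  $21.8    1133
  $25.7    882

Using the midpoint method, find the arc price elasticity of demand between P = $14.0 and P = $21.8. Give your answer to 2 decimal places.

-0.83

At P = 14.0, Q = 1634; at P = 21.8, Q = 1133.
ΔQ = -501, ΔP = 7.8. Midpoints: P̄ = 17.90, Q̄ = 1383.5.
ε = (ΔQ/ΔP)(P̄/Q̄) = (-501/7.8)(17.90/1383.5).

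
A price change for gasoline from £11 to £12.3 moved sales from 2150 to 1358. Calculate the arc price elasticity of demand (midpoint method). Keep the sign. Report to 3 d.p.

ΔQ = 1358 − 2150 = -792; ΔP = 12.3 − 11 = 1.3.
Midpoints: P̄ = 11.65, Q̄ = 1754.0.
ε = (ΔQ/ΔP)(P̄/Q̄) = (-792/1.3)(11.65/1754.0).

-4.046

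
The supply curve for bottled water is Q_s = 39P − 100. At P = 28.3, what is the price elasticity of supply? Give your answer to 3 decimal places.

At P = 28.3, Q_s = 1003.70.
dQ_s/dP = 39.
ε_s = (dQ_s/dP)(P/Q_s) = (39)(28.3/1003.70).

1.100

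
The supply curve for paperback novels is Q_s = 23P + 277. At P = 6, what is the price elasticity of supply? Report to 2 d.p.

At P = 6, Q_s = 415.
dQ_s/dP = 23.
ε_s = (dQ_s/dP)(P/Q_s) = (23)(6/415).

0.33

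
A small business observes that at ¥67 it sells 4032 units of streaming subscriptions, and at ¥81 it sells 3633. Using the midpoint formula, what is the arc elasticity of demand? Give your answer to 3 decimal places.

ΔQ = 3633 − 4032 = -399; ΔP = 81 − 67 = 14.
Midpoints: P̄ = 74.00, Q̄ = 3832.5.
ε = (ΔQ/ΔP)(P̄/Q̄) = (-399/14)(74.00/3832.5).

-0.550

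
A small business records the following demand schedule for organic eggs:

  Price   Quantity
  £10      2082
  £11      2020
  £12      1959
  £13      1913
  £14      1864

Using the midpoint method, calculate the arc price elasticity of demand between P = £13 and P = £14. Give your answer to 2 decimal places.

At P = 13, Q = 1913; at P = 14, Q = 1864.
ΔQ = -49, ΔP = 1. Midpoints: P̄ = 13.50, Q̄ = 1888.5.
ε = (ΔQ/ΔP)(P̄/Q̄) = (-49/1)(13.50/1888.5).

-0.35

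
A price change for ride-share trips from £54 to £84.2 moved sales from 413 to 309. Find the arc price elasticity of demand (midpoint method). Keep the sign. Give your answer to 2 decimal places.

-0.66

ΔQ = 309 − 413 = -104; ΔP = 84.2 − 54 = 30.2.
Midpoints: P̄ = 69.10, Q̄ = 361.0.
ε = (ΔQ/ΔP)(P̄/Q̄) = (-104/30.2)(69.10/361.0).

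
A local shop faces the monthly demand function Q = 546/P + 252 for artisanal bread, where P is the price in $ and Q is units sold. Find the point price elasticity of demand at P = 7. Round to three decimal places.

-0.236

At P = 7, Q = 330.
dQ/dP = −546/P² = -11.143.
ε = (dQ/dP)(P/Q) = (-11.143)(7/330).
|ε| < 1, so demand is inelastic at this price.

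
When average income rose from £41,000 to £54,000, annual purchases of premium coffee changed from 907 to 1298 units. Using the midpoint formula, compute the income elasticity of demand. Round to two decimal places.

ΔQ = 391, ΔI = 13000. Midpoints: Ī = 47,500, Q̄ = 1102.5.
ε_I = (ΔQ/ΔI)(Ī/Q̄) = (391/13000)(47500/1102.5).
ε_I > 0, so the good is normal.

1.30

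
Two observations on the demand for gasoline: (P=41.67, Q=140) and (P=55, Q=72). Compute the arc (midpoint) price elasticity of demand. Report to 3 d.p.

ΔQ = 72 − 140 = -68; ΔP = 55 − 41.67 = 13.33.
Midpoints: P̄ = 48.34, Q̄ = 106.0.
ε = (ΔQ/ΔP)(P̄/Q̄) = (-68/13.33)(48.34/106.0).

-2.326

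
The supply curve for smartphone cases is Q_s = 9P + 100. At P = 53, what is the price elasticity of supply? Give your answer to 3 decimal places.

At P = 53, Q_s = 577.
dQ_s/dP = 9.
ε_s = (dQ_s/dP)(P/Q_s) = (9)(53/577).

0.827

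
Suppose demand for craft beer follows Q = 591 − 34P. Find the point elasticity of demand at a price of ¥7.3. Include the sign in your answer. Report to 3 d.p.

-0.724

At P = 7.3, Q = 342.800.
dQ/dP = −34.
ε = (dQ/dP)(P/Q) = (-34)(7.3/342.800).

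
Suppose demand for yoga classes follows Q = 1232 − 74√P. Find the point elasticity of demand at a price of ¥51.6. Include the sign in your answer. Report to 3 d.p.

-0.379

At P = 51.6, Q = 700.435.
dQ/dP = −74/(2√P) = -5.151.
ε = (dQ/dP)(P/Q) = (-5.151)(51.6/700.435).
|ε| < 1, so demand is inelastic at this price.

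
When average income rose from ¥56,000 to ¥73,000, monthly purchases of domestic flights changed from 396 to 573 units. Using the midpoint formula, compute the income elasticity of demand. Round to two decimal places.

1.39

ΔQ = 177, ΔI = 17000. Midpoints: Ī = 64,500, Q̄ = 484.5.
ε_I = (ΔQ/ΔI)(Ī/Q̄) = (177/17000)(64500/484.5).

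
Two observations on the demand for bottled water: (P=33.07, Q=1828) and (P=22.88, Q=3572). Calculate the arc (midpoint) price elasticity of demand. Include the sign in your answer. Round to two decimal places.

-1.77

ΔQ = 3572 − 1828 = 1744; ΔP = 22.88 − 33.07 = -10.19.
Midpoints: P̄ = 27.98, Q̄ = 2700.0.
ε = (ΔQ/ΔP)(P̄/Q̄) = (1744/-10.19)(27.98/2700.0).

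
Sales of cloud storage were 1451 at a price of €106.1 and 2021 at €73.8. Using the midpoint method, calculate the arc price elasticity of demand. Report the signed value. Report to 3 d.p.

ΔQ = 2021 − 1451 = 570; ΔP = 73.8 − 106.1 = -32.3.
Midpoints: P̄ = 89.95, Q̄ = 1736.0.
ε = (ΔQ/ΔP)(P̄/Q̄) = (570/-32.3)(89.95/1736.0).

-0.914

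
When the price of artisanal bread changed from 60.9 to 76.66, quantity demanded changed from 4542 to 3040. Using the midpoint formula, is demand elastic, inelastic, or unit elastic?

Arc ε ≈ -1.729.
|ε| = 1.73 > 1.

elastic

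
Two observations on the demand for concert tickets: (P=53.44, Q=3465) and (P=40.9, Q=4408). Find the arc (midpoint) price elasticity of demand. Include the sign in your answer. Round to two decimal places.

-0.90

ΔQ = 4408 − 3465 = 943; ΔP = 40.9 − 53.44 = -12.54.
Midpoints: P̄ = 47.17, Q̄ = 3936.5.
ε = (ΔQ/ΔP)(P̄/Q̄) = (943/-12.54)(47.17/3936.5).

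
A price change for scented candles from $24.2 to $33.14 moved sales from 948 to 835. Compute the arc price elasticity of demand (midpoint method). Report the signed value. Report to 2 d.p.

ΔQ = 835 − 948 = -113; ΔP = 33.14 − 24.2 = 8.94.
Midpoints: P̄ = 28.67, Q̄ = 891.5.
ε = (ΔQ/ΔP)(P̄/Q̄) = (-113/8.94)(28.67/891.5).

-0.41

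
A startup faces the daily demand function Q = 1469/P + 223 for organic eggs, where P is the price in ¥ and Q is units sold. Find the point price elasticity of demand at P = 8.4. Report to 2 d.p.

-0.44

At P = 8.4, Q = 397.881.
dQ/dP = −1469/P² = -20.819.
ε = (dQ/dP)(P/Q) = (-20.819)(8.4/397.881).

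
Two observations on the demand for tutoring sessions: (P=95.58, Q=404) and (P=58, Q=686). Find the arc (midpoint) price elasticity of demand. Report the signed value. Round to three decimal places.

-1.057

ΔQ = 686 − 404 = 282; ΔP = 58 − 95.58 = -37.58.
Midpoints: P̄ = 76.79, Q̄ = 545.0.
ε = (ΔQ/ΔP)(P̄/Q̄) = (282/-37.58)(76.79/545.0).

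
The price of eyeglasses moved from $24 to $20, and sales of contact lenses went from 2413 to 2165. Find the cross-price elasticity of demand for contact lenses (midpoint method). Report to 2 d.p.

0.60

ΔQ_x = 2165 − 2413 = -248; ΔP_y = 20 − 24 = -4.
Midpoints: P̄_y = 22.00, Q̄_x = 2289.0.
ε_xy = (ΔQ_x/ΔP_y)(P̄_y/Q̄_x) = (-248/-4)(22.00/2289.0).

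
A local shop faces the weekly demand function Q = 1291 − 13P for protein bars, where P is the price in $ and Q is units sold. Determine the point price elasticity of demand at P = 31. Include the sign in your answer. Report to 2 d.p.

At P = 31, Q = 888.
dQ/dP = −13.
ε = (dQ/dP)(P/Q) = (-13)(31/888).
|ε| < 1, so demand is inelastic at this price.

-0.45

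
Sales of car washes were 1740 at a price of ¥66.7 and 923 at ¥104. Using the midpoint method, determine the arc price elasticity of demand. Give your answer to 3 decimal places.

-1.404

ΔQ = 923 − 1740 = -817; ΔP = 104 − 66.7 = 37.3.
Midpoints: P̄ = 85.35, Q̄ = 1331.5.
ε = (ΔQ/ΔP)(P̄/Q̄) = (-817/37.3)(85.35/1331.5).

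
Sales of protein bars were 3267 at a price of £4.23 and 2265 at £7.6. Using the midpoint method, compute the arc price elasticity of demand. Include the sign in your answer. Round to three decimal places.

-0.636

ΔQ = 2265 − 3267 = -1002; ΔP = 7.6 − 4.23 = 3.37.
Midpoints: P̄ = 5.92, Q̄ = 2766.0.
ε = (ΔQ/ΔP)(P̄/Q̄) = (-1002/3.37)(5.92/2766.0).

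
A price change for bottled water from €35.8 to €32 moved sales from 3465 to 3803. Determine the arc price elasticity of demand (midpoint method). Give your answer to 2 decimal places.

ΔQ = 3803 − 3465 = 338; ΔP = 32 − 35.8 = -3.8.
Midpoints: P̄ = 33.90, Q̄ = 3634.0.
ε = (ΔQ/ΔP)(P̄/Q̄) = (338/-3.8)(33.90/3634.0).

-0.83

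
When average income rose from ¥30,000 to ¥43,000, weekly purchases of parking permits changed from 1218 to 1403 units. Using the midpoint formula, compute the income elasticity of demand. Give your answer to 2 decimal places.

0.40

ΔQ = 185, ΔI = 13000. Midpoints: Ī = 36,500, Q̄ = 1310.5.
ε_I = (ΔQ/ΔI)(Ī/Q̄) = (185/13000)(36500/1310.5).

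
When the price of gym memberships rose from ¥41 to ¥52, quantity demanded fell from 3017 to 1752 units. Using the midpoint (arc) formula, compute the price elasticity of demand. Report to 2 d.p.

-2.24

ΔQ = 1752 − 3017 = -1265; ΔP = 52 − 41 = 11.
Midpoints: P̄ = 46.50, Q̄ = 2384.5.
ε = (ΔQ/ΔP)(P̄/Q̄) = (-1265/11)(46.50/2384.5).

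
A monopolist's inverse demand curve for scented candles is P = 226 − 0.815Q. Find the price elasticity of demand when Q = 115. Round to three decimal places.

-1.411

At Q = 115, P = 226 − 0.815(115) = 132.28.
dP/dQ = −0.815, so dQ/dP = 1/(−0.815) = -1.227.
ε = (dQ/dP)(P/Q) = (-1.227)(132.28/115).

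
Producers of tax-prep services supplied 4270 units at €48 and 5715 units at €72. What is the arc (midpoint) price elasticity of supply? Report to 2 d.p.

0.72

ΔQ = 5715 − 4270 = 1445; ΔP = 72 − 48 = 24.
Midpoints: P̄ = 60.00, Q̄ = 4992.5.
ε_s = (ΔQ/ΔP)(P̄/Q̄) = (1445/24)(60.00/4992.5).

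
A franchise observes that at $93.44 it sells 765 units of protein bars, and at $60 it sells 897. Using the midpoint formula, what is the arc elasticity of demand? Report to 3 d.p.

ΔQ = 897 − 765 = 132; ΔP = 60 − 93.44 = -33.44.
Midpoints: P̄ = 76.72, Q̄ = 831.0.
ε = (ΔQ/ΔP)(P̄/Q̄) = (132/-33.44)(76.72/831.0).

-0.364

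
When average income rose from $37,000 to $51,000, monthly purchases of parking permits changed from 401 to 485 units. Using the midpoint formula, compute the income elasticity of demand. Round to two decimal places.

ΔQ = 84, ΔI = 14000. Midpoints: Ī = 44,000, Q̄ = 443.0.
ε_I = (ΔQ/ΔI)(Ī/Q̄) = (84/14000)(44000/443.0).

0.60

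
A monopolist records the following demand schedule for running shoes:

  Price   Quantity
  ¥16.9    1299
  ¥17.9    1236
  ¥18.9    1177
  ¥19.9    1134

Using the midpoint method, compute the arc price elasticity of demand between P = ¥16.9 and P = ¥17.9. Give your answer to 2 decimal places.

-0.86

At P = 16.9, Q = 1299; at P = 17.9, Q = 1236.
ΔQ = -63, ΔP = 1.0. Midpoints: P̄ = 17.40, Q̄ = 1267.5.
ε = (ΔQ/ΔP)(P̄/Q̄) = (-63/1.0)(17.40/1267.5).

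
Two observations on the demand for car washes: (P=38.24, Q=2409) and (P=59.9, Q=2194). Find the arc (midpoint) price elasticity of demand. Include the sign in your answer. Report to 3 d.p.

-0.212

ΔQ = 2194 − 2409 = -215; ΔP = 59.9 − 38.24 = 21.66.
Midpoints: P̄ = 49.07, Q̄ = 2301.5.
ε = (ΔQ/ΔP)(P̄/Q̄) = (-215/21.66)(49.07/2301.5).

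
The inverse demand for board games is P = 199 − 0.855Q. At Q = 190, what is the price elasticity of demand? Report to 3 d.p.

At Q = 190, P = 199 − 0.855(190) = 36.55.
dP/dQ = −0.855, so dQ/dP = 1/(−0.855) = -1.170.
ε = (dQ/dP)(P/Q) = (-1.170)(36.55/190).

-0.225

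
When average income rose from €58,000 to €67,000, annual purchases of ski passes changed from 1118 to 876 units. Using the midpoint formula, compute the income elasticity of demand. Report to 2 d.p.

-1.69

ΔQ = -242, ΔI = 9000. Midpoints: Ī = 62,500, Q̄ = 997.0.
ε_I = (ΔQ/ΔI)(Ī/Q̄) = (-242/9000)(62500/997.0).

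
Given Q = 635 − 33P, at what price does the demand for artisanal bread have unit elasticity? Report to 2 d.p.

For linear demand Q = a − bP, ε = −bP/(a − bP). |ε| = 1 when bP = a − bP, i.e. P = a/(2b).
P = 635/(2·33) = 635/66 = 9.6212.

9.62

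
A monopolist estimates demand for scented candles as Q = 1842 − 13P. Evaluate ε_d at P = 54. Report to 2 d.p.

-0.62

At P = 54, Q = 1140.
dQ/dP = −13.
ε = (dQ/dP)(P/Q) = (-13)(54/1140).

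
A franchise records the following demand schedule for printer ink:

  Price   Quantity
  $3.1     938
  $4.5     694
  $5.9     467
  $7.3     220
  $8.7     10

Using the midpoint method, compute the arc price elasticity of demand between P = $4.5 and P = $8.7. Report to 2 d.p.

-3.05

At P = 4.5, Q = 694; at P = 8.7, Q = 10.
ΔQ = -684, ΔP = 4.2. Midpoints: P̄ = 6.60, Q̄ = 352.0.
ε = (ΔQ/ΔP)(P̄/Q̄) = (-684/4.2)(6.60/352.0).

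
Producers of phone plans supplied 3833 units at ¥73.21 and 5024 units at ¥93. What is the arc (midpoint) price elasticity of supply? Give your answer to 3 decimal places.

1.129

ΔQ = 5024 − 3833 = 1191; ΔP = 93 − 73.21 = 19.79.
Midpoints: P̄ = 83.10, Q̄ = 4428.5.
ε_s = (ΔQ/ΔP)(P̄/Q̄) = (1191/19.79)(83.10/4428.5).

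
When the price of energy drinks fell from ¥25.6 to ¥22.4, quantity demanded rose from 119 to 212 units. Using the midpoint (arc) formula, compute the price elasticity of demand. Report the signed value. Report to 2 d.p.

-4.21

ΔQ = 212 − 119 = 93; ΔP = 22.4 − 25.6 = -3.2.
Midpoints: P̄ = 24.00, Q̄ = 165.5.
ε = (ΔQ/ΔP)(P̄/Q̄) = (93/-3.2)(24.00/165.5).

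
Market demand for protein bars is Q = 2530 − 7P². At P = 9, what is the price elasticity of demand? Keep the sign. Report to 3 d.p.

At P = 9, Q = 1963.
dQ/dP = −14P = -126.
ε = (dQ/dP)(P/Q) = (-126)(9/1963).
|ε| < 1, so demand is inelastic at this price.

-0.578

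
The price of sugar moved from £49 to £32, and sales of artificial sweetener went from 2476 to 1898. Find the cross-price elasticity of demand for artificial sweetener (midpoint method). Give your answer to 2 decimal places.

ΔQ_x = 1898 − 2476 = -578; ΔP_y = 32 − 49 = -17.
Midpoints: P̄_y = 40.50, Q̄_x = 2187.0.
ε_xy = (ΔQ_x/ΔP_y)(P̄_y/Q̄_x) = (-578/-17)(40.50/2187.0).
ε_xy > 0, so the goods are substitutes.

0.63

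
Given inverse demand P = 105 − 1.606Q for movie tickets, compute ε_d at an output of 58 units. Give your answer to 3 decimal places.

At Q = 58, P = 105 − 1.606(58) = 11.85.
dP/dQ = −1.606, so dQ/dP = 1/(−1.606) = -0.623.
ε = (dQ/dP)(P/Q) = (-0.623)(11.85/58).

-0.127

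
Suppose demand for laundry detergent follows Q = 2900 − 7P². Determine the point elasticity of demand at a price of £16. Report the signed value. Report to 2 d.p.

-3.23

At P = 16, Q = 1108.
dQ/dP = −14P = -224.
ε = (dQ/dP)(P/Q) = (-224)(16/1108).
|ε| > 1, so demand is elastic at this price.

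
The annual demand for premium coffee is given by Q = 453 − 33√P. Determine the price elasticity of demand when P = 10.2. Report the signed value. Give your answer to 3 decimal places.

At P = 10.2, Q = 347.606.
dQ/dP = −33/(2√P) = -5.166.
ε = (dQ/dP)(P/Q) = (-5.166)(10.2/347.606).
|ε| < 1, so demand is inelastic at this price.

-0.152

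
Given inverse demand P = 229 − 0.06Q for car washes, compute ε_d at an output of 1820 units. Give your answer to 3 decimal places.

At Q = 1820, P = 229 − 0.06(1820) = 119.80.
dP/dQ = −0.06, so dQ/dP = 1/(−0.06) = -16.667.
ε = (dQ/dP)(P/Q) = (-16.667)(119.80/1820).

-1.097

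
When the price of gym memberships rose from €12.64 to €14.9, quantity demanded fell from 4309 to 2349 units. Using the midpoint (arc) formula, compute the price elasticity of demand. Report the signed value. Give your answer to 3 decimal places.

ΔQ = 2349 − 4309 = -1960; ΔP = 14.9 − 12.64 = 2.26.
Midpoints: P̄ = 13.77, Q̄ = 3329.0.
ε = (ΔQ/ΔP)(P̄/Q̄) = (-1960/2.26)(13.77/3329.0).

-3.587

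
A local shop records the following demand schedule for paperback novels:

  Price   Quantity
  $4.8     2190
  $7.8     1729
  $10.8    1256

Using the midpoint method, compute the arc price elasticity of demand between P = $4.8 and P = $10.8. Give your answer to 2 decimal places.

At P = 4.8, Q = 2190; at P = 10.8, Q = 1256.
ΔQ = -934, ΔP = 6.0. Midpoints: P̄ = 7.80, Q̄ = 1723.0.
ε = (ΔQ/ΔP)(P̄/Q̄) = (-934/6.0)(7.80/1723.0).

-0.70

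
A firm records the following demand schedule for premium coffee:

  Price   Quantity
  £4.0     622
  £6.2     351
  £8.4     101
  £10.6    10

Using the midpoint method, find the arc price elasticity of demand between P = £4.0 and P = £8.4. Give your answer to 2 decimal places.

-2.03

At P = 4.0, Q = 622; at P = 8.4, Q = 101.
ΔQ = -521, ΔP = 4.4. Midpoints: P̄ = 6.20, Q̄ = 361.5.
ε = (ΔQ/ΔP)(P̄/Q̄) = (-521/4.4)(6.20/361.5).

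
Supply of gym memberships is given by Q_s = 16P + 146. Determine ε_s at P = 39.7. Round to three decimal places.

0.813

At P = 39.7, Q_s = 781.20.
dQ_s/dP = 16.
ε_s = (dQ_s/dP)(P/Q_s) = (16)(39.7/781.20).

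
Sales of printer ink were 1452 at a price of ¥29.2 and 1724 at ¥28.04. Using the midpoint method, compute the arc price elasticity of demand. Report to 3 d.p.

ΔQ = 1724 − 1452 = 272; ΔP = 28.04 − 29.2 = -1.16.
Midpoints: P̄ = 28.62, Q̄ = 1588.0.
ε = (ΔQ/ΔP)(P̄/Q̄) = (272/-1.16)(28.62/1588.0).

-4.226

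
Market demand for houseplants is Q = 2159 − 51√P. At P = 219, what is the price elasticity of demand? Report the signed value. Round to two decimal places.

-0.27

At P = 219, Q = 1404.269.
dQ/dP = −51/(2√P) = -1.723.
ε = (dQ/dP)(P/Q) = (-1.723)(219/1404.269).
|ε| < 1, so demand is inelastic at this price.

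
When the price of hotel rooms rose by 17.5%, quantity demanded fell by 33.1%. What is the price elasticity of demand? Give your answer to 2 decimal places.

-1.89

ε = %ΔQ / %ΔP = (-33.1)/(17.5) = -1.891.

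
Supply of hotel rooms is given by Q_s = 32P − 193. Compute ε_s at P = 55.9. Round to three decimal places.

1.121

At P = 55.9, Q_s = 1595.80.
dQ_s/dP = 32.
ε_s = (dQ_s/dP)(P/Q_s) = (32)(55.9/1595.80).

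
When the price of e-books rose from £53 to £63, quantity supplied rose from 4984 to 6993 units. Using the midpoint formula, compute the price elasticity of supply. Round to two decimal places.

1.95

ΔQ = 6993 − 4984 = 2009; ΔP = 63 − 53 = 10.
Midpoints: P̄ = 58.00, Q̄ = 5988.5.
ε_s = (ΔQ/ΔP)(P̄/Q̄) = (2009/10)(58.00/5988.5).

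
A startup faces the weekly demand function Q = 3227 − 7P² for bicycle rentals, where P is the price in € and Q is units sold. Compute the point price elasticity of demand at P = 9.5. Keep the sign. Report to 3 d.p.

-0.487

At P = 9.5, Q = 2595.250.
dQ/dP = −14P = -133.
ε = (dQ/dP)(P/Q) = (-133)(9.5/2595.250).
|ε| < 1, so demand is inelastic at this price.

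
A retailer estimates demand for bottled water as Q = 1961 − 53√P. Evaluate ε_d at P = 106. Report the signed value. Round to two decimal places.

At P = 106, Q = 1415.332.
dQ/dP = −53/(2√P) = -2.574.
ε = (dQ/dP)(P/Q) = (-2.574)(106/1415.332).

-0.19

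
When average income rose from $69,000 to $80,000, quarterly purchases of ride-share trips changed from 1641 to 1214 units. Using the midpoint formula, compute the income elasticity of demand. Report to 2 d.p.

-2.03

ΔQ = -427, ΔI = 11000. Midpoints: Ī = 74,500, Q̄ = 1427.5.
ε_I = (ΔQ/ΔI)(Ī/Q̄) = (-427/11000)(74500/1427.5).
ε_I < 0, so the good is inferior.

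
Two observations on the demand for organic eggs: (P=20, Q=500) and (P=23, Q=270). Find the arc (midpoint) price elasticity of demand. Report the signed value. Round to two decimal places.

ΔQ = 270 − 500 = -230; ΔP = 23 − 20 = 3.
Midpoints: P̄ = 21.50, Q̄ = 385.0.
ε = (ΔQ/ΔP)(P̄/Q̄) = (-230/3)(21.50/385.0).

-4.28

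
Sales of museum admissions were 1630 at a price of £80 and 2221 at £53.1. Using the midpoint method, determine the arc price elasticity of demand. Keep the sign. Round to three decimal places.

-0.759

ΔQ = 2221 − 1630 = 591; ΔP = 53.1 − 80 = -26.9.
Midpoints: P̄ = 66.55, Q̄ = 1925.5.
ε = (ΔQ/ΔP)(P̄/Q̄) = (591/-26.9)(66.55/1925.5).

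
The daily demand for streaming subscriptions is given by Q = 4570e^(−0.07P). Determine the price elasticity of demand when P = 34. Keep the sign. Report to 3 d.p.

-2.380

At P = 34, Q = 422.956.
dQ/dP = −0.07·4570e^(−0.07P) = −0.07Q = -29.607.
ε = (dQ/dP)(P/Q) = (-29.607)(34/422.956).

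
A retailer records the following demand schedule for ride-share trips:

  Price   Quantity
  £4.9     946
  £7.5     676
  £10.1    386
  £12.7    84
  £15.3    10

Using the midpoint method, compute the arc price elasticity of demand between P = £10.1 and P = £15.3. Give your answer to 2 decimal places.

At P = 10.1, Q = 386; at P = 15.3, Q = 10.
ΔQ = -376, ΔP = 5.2. Midpoints: P̄ = 12.70, Q̄ = 198.0.
ε = (ΔQ/ΔP)(P̄/Q̄) = (-376/5.2)(12.70/198.0).

-4.64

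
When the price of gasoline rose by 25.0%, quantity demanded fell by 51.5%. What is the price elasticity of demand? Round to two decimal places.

-2.06

ε = %ΔQ / %ΔP = (-51.5)/(25.0) = -2.060.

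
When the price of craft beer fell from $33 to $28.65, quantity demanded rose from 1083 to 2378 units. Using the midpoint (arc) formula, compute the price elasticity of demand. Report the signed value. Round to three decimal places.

ΔQ = 2378 − 1083 = 1295; ΔP = 28.65 − 33 = -4.35.
Midpoints: P̄ = 30.82, Q̄ = 1730.5.
ε = (ΔQ/ΔP)(P̄/Q̄) = (1295/-4.35)(30.82/1730.5).

-5.303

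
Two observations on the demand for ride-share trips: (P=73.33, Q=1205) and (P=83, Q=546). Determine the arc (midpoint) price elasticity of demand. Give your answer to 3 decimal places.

ΔQ = 546 − 1205 = -659; ΔP = 83 − 73.33 = 9.67.
Midpoints: P̄ = 78.16, Q̄ = 875.5.
ε = (ΔQ/ΔP)(P̄/Q̄) = (-659/9.67)(78.16/875.5).

-6.084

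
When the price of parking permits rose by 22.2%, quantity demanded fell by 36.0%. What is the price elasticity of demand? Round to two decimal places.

ε = %ΔQ / %ΔP = (-36.0)/(22.2) = -1.622.

-1.62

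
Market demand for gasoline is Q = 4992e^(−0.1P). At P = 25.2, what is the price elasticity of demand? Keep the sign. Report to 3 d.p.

At P = 25.2, Q = 401.654.
dQ/dP = −0.1·4992e^(−0.1P) = −0.1Q = -40.165.
ε = (dQ/dP)(P/Q) = (-40.165)(25.2/401.654).

-2.520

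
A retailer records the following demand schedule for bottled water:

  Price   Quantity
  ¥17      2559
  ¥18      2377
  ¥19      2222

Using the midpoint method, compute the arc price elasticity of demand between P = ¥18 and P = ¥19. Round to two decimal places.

-1.25

At P = 18, Q = 2377; at P = 19, Q = 2222.
ΔQ = -155, ΔP = 1. Midpoints: P̄ = 18.50, Q̄ = 2299.5.
ε = (ΔQ/ΔP)(P̄/Q̄) = (-155/1)(18.50/2299.5).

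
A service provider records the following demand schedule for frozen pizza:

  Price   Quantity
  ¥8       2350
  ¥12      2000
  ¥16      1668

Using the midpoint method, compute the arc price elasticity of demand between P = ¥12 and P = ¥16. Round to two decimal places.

-0.63

At P = 12, Q = 2000; at P = 16, Q = 1668.
ΔQ = -332, ΔP = 4. Midpoints: P̄ = 14.00, Q̄ = 1834.0.
ε = (ΔQ/ΔP)(P̄/Q̄) = (-332/4)(14.00/1834.0).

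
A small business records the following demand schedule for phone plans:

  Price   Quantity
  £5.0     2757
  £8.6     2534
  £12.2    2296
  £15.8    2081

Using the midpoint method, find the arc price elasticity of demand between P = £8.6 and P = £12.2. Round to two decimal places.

-0.28

At P = 8.6, Q = 2534; at P = 12.2, Q = 2296.
ΔQ = -238, ΔP = 3.6. Midpoints: P̄ = 10.40, Q̄ = 2415.0.
ε = (ΔQ/ΔP)(P̄/Q̄) = (-238/3.6)(10.40/2415.0).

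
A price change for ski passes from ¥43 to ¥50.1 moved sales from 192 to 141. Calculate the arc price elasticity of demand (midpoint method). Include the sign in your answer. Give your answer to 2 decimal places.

ΔQ = 141 − 192 = -51; ΔP = 50.1 − 43 = 7.1.
Midpoints: P̄ = 46.55, Q̄ = 166.5.
ε = (ΔQ/ΔP)(P̄/Q̄) = (-51/7.1)(46.55/166.5).

-2.01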